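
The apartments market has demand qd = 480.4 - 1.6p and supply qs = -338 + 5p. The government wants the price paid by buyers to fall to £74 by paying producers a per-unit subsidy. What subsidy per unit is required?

At a buyer price of 74, quantity demanded is 480.4 − 1.6·74 = 362.
Sellers supply 362 only when they receive ps with -338 + 5·ps = 362, i.e. ps = 140.
s = ps − pb = 140 − 74 = 66.

Required subsidy s = £66 per unit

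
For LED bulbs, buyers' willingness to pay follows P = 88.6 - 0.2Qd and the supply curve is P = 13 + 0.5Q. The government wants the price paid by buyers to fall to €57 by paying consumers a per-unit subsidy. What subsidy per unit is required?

At a buyer price of 57, quantity demanded is 443 − 5·57 = 158.
Sellers supply 158 only when they receive Ps = 13 + 0.5·158 = 92.
s = Ps − Pb = 92 − 57 = 35.

Required subsidy s = €35 per unit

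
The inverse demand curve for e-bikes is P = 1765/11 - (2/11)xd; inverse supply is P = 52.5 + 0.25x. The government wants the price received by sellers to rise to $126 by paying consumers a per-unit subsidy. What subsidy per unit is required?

Required subsidy s = $19 per unit

At a seller price of 126, quantity supplied is -210 + 4·126 = 294.
Buyers absorb 294 only when they pay Pb = 1765/11 − (2/11)·294 = 107.
s = Ps − Pb = 126 − 107 = 19.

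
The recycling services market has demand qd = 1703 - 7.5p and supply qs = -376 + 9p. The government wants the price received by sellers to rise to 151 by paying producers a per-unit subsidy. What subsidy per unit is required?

Required subsidy s = 55 per unit

At a seller price of 151, quantity supplied is -376 + 9·151 = 983.
Buyers absorb 983 only when they pay pb with 1703 − 7.5·pb = 983, i.e. pb = 96.
s = ps − pb = 151 − 96 = 55.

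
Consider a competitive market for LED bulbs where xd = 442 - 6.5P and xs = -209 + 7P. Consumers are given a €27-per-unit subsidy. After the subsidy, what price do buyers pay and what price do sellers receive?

Buyers pay 308/9; sellers receive 551/9

Pre-subsidy: 442 - 6.5P = -209 + 7P gives P* = 434/9, x* = 1157/9.
With the rebate, buyers effectively pay Pb = Ps − 27, where Ps is the price sellers receive.
Demand in terms of Ps becomes xd = 442 − 6.5(Ps − 27) = 617.5 - 6.5Ps. Setting this equal to supply: 617.5 - 6.5Ps = -209 + 7Ps, so Ps = 551/9.
Buyers pay Pb = 551/9 − 27 = 308/9; x' = -209 + 7·(551/9) = 1976/9.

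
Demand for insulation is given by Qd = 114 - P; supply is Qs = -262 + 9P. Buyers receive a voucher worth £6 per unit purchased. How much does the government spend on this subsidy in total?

Pre-subsidy: 114 - P = -262 + 9P gives P* = 37.6, Q* = 76.4.
With the rebate, buyers effectively pay Pb = Ps − 6, where Ps is the price sellers receive.
Demand in terms of Ps becomes Qd = 114 − 1(Ps − 6) = 120 - Ps. Setting this equal to supply: 120 - Ps = -262 + 9Ps, so Ps = 38.2.
Buyers pay Pb = 38.2 − 6 = 32.2; Q' = -262 + 9·38.2 = 81.8.
Government outlay = subsidy × quantity = 6 × 81.8 = 490.8.

Government cost = £490.8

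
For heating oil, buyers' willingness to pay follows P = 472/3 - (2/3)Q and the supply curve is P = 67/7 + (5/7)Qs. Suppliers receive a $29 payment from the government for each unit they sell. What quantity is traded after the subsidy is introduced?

Pre-subsidy: 472/3 - (2/3)Q = 67/7 + (5/7)Q gives Q* = 107 and P* = 86.
With the subsidy, sellers receive Ps = Pb + 29 for each unit, where Pb is the price buyers pay.
On the curves, Pb = 472/3 - (2/3)Q and Ps = 67/7 + (5/7)Q; the wedge Ps − Pb = 29 gives 67/7 + (5/7)Q − (472/3 - (2/3)Q) = 29, so Q' = 128.
Then Pb = 472/3 − (2/3)·128 = 72 and Ps = 67/7 + (5/7)·128 = 101.

Q' = 128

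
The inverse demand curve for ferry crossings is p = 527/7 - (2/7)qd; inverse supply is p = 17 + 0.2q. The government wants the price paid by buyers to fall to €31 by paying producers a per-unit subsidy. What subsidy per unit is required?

Required subsidy s = €17 per unit

At a buyer price of 31, quantity demanded is 263.5 − 3.5·31 = 155.
Sellers supply 155 only when they receive ps = 17 + 0.2·155 = 48.
s = ps − pb = 48 − 31 = 17.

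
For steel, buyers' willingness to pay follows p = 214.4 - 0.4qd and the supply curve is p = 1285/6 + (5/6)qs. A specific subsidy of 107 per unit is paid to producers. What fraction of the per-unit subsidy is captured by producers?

Pre-subsidy: 214.4 - 0.4q = 1285/6 + (5/6)q gives q* = 7/37 and p* = 7930/37.
With the subsidy, sellers receive ps = pb + 107 for each unit, where pb is the price buyers pay.
On the curves, pb = 214.4 - 0.4q and ps = 1285/6 + (5/6)q; the wedge ps − pb = 107 gives 1285/6 + (5/6)q − (214.4 - 0.4q) = 107, so q' = 3217/37.
Then pb = 214.4 − 0.4·(3217/37) = 6646/37 and ps = 1285/6 + (5/6)·(3217/37) = 10605/37.
Buyers' price falls by p* − pb = 7930/37 − 6646/37 = 1284/37; sellers' price rises by ps − p* = 10605/37 − 7930/37 = 2675/37.
So producers capture (2675/37)/107 = 25/37 of each unit of subsidy.

Producer share = 25/37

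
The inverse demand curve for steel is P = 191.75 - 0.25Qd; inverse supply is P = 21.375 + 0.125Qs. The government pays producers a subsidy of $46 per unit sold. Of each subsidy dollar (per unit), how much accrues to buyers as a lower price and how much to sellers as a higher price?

Pre-subsidy: 191.75 - 0.25Q = 21.375 + 0.125Q gives Q* = 1363/3 and P* = 469/6.
With the subsidy, sellers receive Ps = Pb + 46 for each unit, where Pb is the price buyers pay.
On the curves, Pb = 191.75 - 0.25Q and Ps = 21.375 + 0.125Q; the wedge Ps − Pb = 46 gives 21.375 + 0.125Q − (191.75 - 0.25Q) = 46, so Q' = 577.
Then Pb = 191.75 − 0.25·577 = 47.5 and Ps = 21.375 + 0.125·577 = 93.5.
Buyers' price falls by P* − Pb = 469/6 − 47.5 = 92/3; sellers' price rises by Ps − P* = 93.5 − 469/6 = 46/3.

Buyers gain 92/3 per unit; sellers gain 46/3 per unit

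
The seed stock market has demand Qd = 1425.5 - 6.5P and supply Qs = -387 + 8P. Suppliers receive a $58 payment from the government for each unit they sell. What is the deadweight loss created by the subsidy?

Pre-subsidy: 1425.5 - 6.5P = -387 + 8P gives P* = 125, Q* = 613.
With the subsidy, sellers receive Ps = Pb + 58 for each unit, where Pb is the price buyers pay.
Supply in terms of Pb becomes Qs = -387 + 8(Pb + 58) = 77 + 8Pb. Setting this equal to demand: 1425.5 - 6.5Pb = 77 + 8Pb, so Pb = 93.
Sellers receive Ps = 93 + 58 = 151; Q' = 1425.5 − 6.5·93 = 821.
The subsidy expands output by 821 − 613 = 208 past the efficient level; on those units the gap between marginal cost and willingness to pay runs from 0 up to 58.
DWL = ½ × 58 × 208 = 6032.

Deadweight loss = $6032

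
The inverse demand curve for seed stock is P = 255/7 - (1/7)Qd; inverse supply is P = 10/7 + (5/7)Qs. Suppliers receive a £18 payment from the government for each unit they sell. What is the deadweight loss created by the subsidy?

Deadweight loss = £189

Pre-subsidy: 255/7 - (1/7)Q = 10/7 + (5/7)Q gives Q* = 245/6 and P* = 1285/42.
With the subsidy, sellers receive Ps = Pb + 18 for each unit, where Pb is the price buyers pay.
On the curves, Pb = 255/7 - (1/7)Q and Ps = 10/7 + (5/7)Q; the wedge Ps − Pb = 18 gives 10/7 + (5/7)Q − (255/7 - (1/7)Q) = 18, so Q' = 371/6.
Then Pb = 255/7 − (1/7)·(371/6) = 1159/42 and Ps = 10/7 + (5/7)·(371/6) = 1915/42.
The subsidy expands output by 371/6 − 245/6 = 21 past the efficient level; on those units the gap between marginal cost and willingness to pay runs from 0 up to 18.
DWL = ½ × 18 × 21 = 189.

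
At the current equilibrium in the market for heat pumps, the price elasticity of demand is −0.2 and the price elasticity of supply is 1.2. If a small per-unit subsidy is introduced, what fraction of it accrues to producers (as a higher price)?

Producer share = 1/7

For a small subsidy around the equilibrium, the benefit split depends on the relative slopes, which at a point are proportional to the elasticities.
Buyer share = εs/(εs + |εd|) = 1.2/(1.2 + 0.2) = 6/7; seller share = |εd|/(εs + |εd|) = 1/7.
So producers capture 1/7 of the subsidy.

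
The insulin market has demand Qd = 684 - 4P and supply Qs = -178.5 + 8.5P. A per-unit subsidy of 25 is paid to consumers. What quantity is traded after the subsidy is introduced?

Q' = 476

Pre-subsidy: 684 - 4P = -178.5 + 8.5P gives P* = 69, Q* = 408.
With the rebate, buyers effectively pay Pb = Ps − 25, where Ps is the price sellers receive.
Demand in terms of Ps becomes Qd = 684 − 4(Ps − 25) = 784 - 4Ps. Setting this equal to supply: 784 - 4Ps = -178.5 + 8.5Ps, so Ps = 77.
Buyers pay Pb = 77 − 25 = 52; Q' = -178.5 + 8.5·77 = 476.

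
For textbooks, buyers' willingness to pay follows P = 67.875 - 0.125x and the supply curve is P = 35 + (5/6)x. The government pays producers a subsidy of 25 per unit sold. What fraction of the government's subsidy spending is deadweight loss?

Pre-subsidy: 67.875 - 0.125x = 35 + (5/6)x gives x* = 789/23 and P* = 2925/46.
With the subsidy, sellers receive Ps = Pb + 25 for each unit, where Pb is the price buyers pay.
On the curves, Pb = 67.875 - 0.125x and Ps = 35 + (5/6)x; the wedge Ps − Pb = 25 gives 35 + (5/6)x − (67.875 - 0.125x) = 25, so x' = 1389/23.
Then Pb = 67.875 − 0.125·(1389/23) = 2775/46 and Ps = 35 + (5/6)·(1389/23) = 3925/46.
ΔCS = ½(789/23 + 1389/23)(2925/46 − 2775/46) = 81675/529; ΔPS = ½(789/23 + 1389/23)(3925/46 − 2925/46) = 544500/529.
Government spending = 25 × 1389/23 = 34725/23.
DWL = ½ × 25 × (1389/23 − 789/23) = 7500/23; fraction = (7500/23) / (34725/23) = 100/463.

DWL / government spending = 100/463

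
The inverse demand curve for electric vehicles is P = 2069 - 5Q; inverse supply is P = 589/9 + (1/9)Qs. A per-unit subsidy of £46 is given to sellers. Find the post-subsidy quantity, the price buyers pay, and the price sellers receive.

Q' = 401; buyers pay £64; sellers receive £110

Pre-subsidy: 2069 - 5Q = 589/9 + (1/9)Q gives Q* = 392 and P* = 109.
With the subsidy, sellers receive Ps = Pb + 46 for each unit, where Pb is the price buyers pay.
On the curves, Pb = 2069 - 5Q and Ps = 589/9 + (1/9)Q; the wedge Ps − Pb = 46 gives 589/9 + (1/9)Q − (2069 - 5Q) = 46, so Q' = 401.
Then Pb = 2069 − 5·401 = 64 and Ps = 589/9 + (1/9)·401 = 110.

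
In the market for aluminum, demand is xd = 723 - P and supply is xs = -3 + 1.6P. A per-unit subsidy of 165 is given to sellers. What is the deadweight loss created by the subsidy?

Pre-subsidy: 723 - P = -3 + 1.6P gives P* = 3630/13, x* = 5769/13.
With the subsidy, sellers receive Ps = Pb + 165 for each unit, where Pb is the price buyers pay.
Supply in terms of Pb becomes xs = -3 + 1.6(Pb + 165) = 261 + 1.6Pb. Setting this equal to demand: 723 - Pb = 261 + 1.6Pb, so Pb = 2310/13.
Sellers receive Ps = 2310/13 + 165 = 4455/13; x' = 723 − 1·(2310/13) = 7089/13.
The subsidy expands output by 7089/13 − 5769/13 = 1320/13 past the efficient level; on those units the gap between marginal cost and willingness to pay runs from 0 up to 165.
DWL = ½ × 165 × 1320/13 = 108900/13.

Deadweight loss = 108900/13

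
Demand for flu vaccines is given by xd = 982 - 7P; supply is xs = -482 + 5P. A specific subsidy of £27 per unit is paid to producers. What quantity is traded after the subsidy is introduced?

Pre-subsidy: 982 - 7P = -482 + 5P gives P* = 122, x* = 128.
With the subsidy, sellers receive Ps = Pb + 27 for each unit, where Pb is the price buyers pay.
Supply in terms of Pb becomes xs = -482 + 5(Pb + 27) = -347 + 5Pb. Setting this equal to demand: 982 - 7Pb = -347 + 5Pb, so Pb = 110.75.
Sellers receive Ps = 110.75 + 27 = 137.75; x' = 982 − 7·110.75 = 206.75.

x' = 206.75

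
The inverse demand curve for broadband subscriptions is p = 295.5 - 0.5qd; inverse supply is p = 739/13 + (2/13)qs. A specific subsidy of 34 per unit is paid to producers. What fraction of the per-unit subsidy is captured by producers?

Pre-subsidy: 295.5 - 0.5q = 739/13 + (2/13)q gives q* = 365 and p* = 113.
With the subsidy, sellers receive ps = pb + 34 for each unit, where pb is the price buyers pay.
On the curves, pb = 295.5 - 0.5q and ps = 739/13 + (2/13)q; the wedge ps − pb = 34 gives 739/13 + (2/13)q − (295.5 - 0.5q) = 34, so q' = 417.
Then pb = 295.5 − 0.5·417 = 87 and ps = 739/13 + (2/13)·417 = 121.
Buyers' price falls by p* − pb = 113 − 87 = 26; sellers' price rises by ps − p* = 121 − 113 = 8.
So producers capture 8/34 = 4/17 of each unit of subsidy.

Producer share = 4/17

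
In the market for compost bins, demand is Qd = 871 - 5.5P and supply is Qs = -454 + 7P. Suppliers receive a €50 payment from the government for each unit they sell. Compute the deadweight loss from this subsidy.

Pre-subsidy: 871 - 5.5P = -454 + 7P gives P* = 106, Q* = 288.
With the subsidy, sellers receive Ps = Pb + 50 for each unit, where Pb is the price buyers pay.
Supply in terms of Pb becomes Qs = -454 + 7(Pb + 50) = -104 + 7Pb. Setting this equal to demand: 871 - 5.5Pb = -104 + 7Pb, so Pb = 78.
Sellers receive Ps = 78 + 50 = 128; Q' = 871 − 5.5·78 = 442.
The subsidy expands output by 442 − 288 = 154 past the efficient level; on those units the gap between marginal cost and willingness to pay runs from 0 up to 50.
DWL = ½ × 50 × 154 = 3850.

Deadweight loss = €3850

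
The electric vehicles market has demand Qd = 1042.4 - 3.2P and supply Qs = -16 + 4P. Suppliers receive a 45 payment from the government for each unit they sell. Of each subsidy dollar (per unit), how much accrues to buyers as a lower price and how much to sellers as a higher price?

Pre-subsidy: 1042.4 - 3.2P = -16 + 4P gives P* = 147, Q* = 572.
With the subsidy, sellers receive Ps = Pb + 45 for each unit, where Pb is the price buyers pay.
Supply in terms of Pb becomes Qs = -16 + 4(Pb + 45) = 164 + 4Pb. Setting this equal to demand: 1042.4 - 3.2Pb = 164 + 4Pb, so Pb = 122.
Sellers receive Ps = 122 + 45 = 167; Q' = 1042.4 − 3.2·122 = 652.
Buyers' price falls by P* − Pb = 147 − 122 = 25; sellers' price rises by Ps − P* = 167 − 147 = 20.

Buyers gain 25 per unit; sellers gain 20 per unit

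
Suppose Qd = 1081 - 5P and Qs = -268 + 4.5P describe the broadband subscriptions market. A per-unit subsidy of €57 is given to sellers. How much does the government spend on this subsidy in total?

Government cost = €28842

Pre-subsidy: 1081 - 5P = -268 + 4.5P gives P* = 142, Q* = 371.
With the subsidy, sellers receive Ps = Pb + 57 for each unit, where Pb is the price buyers pay.
Supply in terms of Pb becomes Qs = -268 + 4.5(Pb + 57) = -11.5 + 4.5Pb. Setting this equal to demand: 1081 - 5Pb = -11.5 + 4.5Pb, so Pb = 115.
Sellers receive Ps = 115 + 57 = 172; Q' = 1081 − 5·115 = 506.
Government outlay = subsidy × quantity = 57 × 506 = 28842.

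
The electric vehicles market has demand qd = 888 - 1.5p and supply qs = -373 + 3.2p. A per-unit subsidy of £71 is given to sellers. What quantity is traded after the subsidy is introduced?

q' = 26229/47

Pre-subsidy: 888 - 1.5p = -373 + 3.2p gives p* = 12610/47, q* = 22821/47.
With the subsidy, sellers receive ps = pb + 71 for each unit, where pb is the price buyers pay.
Supply in terms of pb becomes qs = -373 + 3.2(pb + 71) = -145.8 + 3.2pb. Setting this equal to demand: 888 - 1.5pb = -145.8 + 3.2pb, so pb = 10338/47.
Sellers receive ps = 10338/47 + 71 = 13675/47; q' = 888 − 1.5·(10338/47) = 26229/47.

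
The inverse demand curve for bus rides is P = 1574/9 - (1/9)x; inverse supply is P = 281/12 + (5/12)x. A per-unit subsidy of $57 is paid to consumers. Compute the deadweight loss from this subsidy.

Pre-subsidy: 1574/9 - (1/9)x = 281/12 + (5/12)x gives x* = 287 and P* = 143.
With the rebate, buyers effectively pay Pb = Ps − 57, where Ps is the price sellers receive.
On the curves, Pb = 1574/9 - (1/9)x and Ps = 281/12 + (5/12)x; the wedge Ps − Pb = 57 gives 281/12 + (5/12)x − (1574/9 - (1/9)x) = 57, so x' = 395.
Then Pb = 1574/9 − (1/9)·395 = 131 and Ps = 281/12 + (5/12)·395 = 188.
The subsidy expands output by 395 − 287 = 108 past the efficient level; on those units the gap between marginal cost and willingness to pay runs from 0 up to 57.
DWL = ½ × 57 × 108 = 3078.

Deadweight loss = $3078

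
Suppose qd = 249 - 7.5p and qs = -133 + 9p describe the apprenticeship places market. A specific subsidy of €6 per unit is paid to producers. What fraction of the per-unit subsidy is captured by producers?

Producer share = 5/11

Pre-subsidy: 249 - 7.5p = -133 + 9p gives p* = 764/33, q* = 829/11.
With the subsidy, sellers receive ps = pb + 6 for each unit, where pb is the price buyers pay.
Supply in terms of pb becomes qs = -133 + 9(pb + 6) = -79 + 9pb. Setting this equal to demand: 249 - 7.5pb = -79 + 9pb, so pb = 656/33.
Sellers receive ps = 656/33 + 6 = 854/33; q' = 249 − 7.5·(656/33) = 1099/11.
Buyers' price falls by p* − pb = 764/33 − 656/33 = 36/11; sellers' price rises by ps − p* = 854/33 − 764/33 = 30/11.
So producers capture (30/11)/6 = 5/11 of each unit of subsidy.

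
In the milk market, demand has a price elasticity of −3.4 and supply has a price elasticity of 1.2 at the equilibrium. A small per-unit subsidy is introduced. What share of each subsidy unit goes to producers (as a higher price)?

For a small subsidy around the equilibrium, the benefit split depends on the relative slopes, which at a point are proportional to the elasticities.
Buyer share = εs/(εs + |εd|) = 1.2/(1.2 + 3.4) = 6/23; seller share = |εd|/(εs + |εd|) = 17/23.
So producers capture 17/23 of the subsidy.

Producer share = 17/23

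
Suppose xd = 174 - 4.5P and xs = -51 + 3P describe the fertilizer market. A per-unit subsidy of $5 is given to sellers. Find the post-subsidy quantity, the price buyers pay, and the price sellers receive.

Pre-subsidy: 174 - 4.5P = -51 + 3P gives P* = 30, x* = 39.
With the subsidy, sellers receive Ps = Pb + 5 for each unit, where Pb is the price buyers pay.
Supply in terms of Pb becomes xs = -51 + 3(Pb + 5) = -36 + 3Pb. Setting this equal to demand: 174 - 4.5Pb = -36 + 3Pb, so Pb = 28.
Sellers receive Ps = 28 + 5 = 33; x' = 174 − 4.5·28 = 48.

x' = 48; buyers pay $28; sellers receive $33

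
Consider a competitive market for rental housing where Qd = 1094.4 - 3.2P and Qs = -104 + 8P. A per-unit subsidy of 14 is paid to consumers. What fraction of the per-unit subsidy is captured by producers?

Pre-subsidy: 1094.4 - 3.2P = -104 + 8P gives P* = 107, Q* = 752.
With the rebate, buyers effectively pay Pb = Ps − 14, where Ps is the price sellers receive.
Demand in terms of Ps becomes Qd = 1094.4 − 3.2(Ps − 14) = 1139.2 - 3.2Ps. Setting this equal to supply: 1139.2 - 3.2Ps = -104 + 8Ps, so Ps = 111.
Buyers pay Pb = 111 − 14 = 97; Q' = -104 + 8·111 = 784.
Buyers' price falls by P* − Pb = 107 − 97 = 10; sellers' price rises by Ps − P* = 111 − 107 = 4.
So producers capture 4/14 = 2/7 of each unit of subsidy.

Producer share = 2/7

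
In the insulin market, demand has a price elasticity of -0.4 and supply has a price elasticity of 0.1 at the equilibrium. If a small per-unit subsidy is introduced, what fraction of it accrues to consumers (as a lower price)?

For a small subsidy around the equilibrium, the benefit split depends on the relative slopes, which at a point are proportional to the elasticities.
Buyer share = εs/(εs + |εd|) = 0.1/(0.1 + 0.4) = 0.2; seller share = |εd|/(εs + |εd|) = 0.8.

Consumer share = 0.2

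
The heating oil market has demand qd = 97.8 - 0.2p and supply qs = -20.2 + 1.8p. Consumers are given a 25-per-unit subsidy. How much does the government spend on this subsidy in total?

Pre-subsidy: 97.8 - 0.2p = -20.2 + 1.8p gives p* = 59, q* = 86.
With the rebate, buyers effectively pay pb = ps − 25, where ps is the price sellers receive.
Demand in terms of ps becomes qd = 97.8 − 0.2(ps − 25) = 102.8 - 0.2ps. Setting this equal to supply: 102.8 - 0.2ps = -20.2 + 1.8ps, so ps = 61.5.
Buyers pay pb = 61.5 − 25 = 36.5; q' = -20.2 + 1.8·61.5 = 90.5.
Government outlay = subsidy × quantity = 25 × 90.5 = 2262.5.

Government cost = 2262.5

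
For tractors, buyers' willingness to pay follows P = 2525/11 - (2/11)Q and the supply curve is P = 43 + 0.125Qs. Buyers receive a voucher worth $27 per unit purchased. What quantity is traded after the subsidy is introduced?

Pre-subsidy: 2525/11 - (2/11)Q = 43 + 0.125Q gives Q* = 608 and P* = 119.
With the rebate, buyers effectively pay Pb = Ps − 27, where Ps is the price sellers receive.
On the curves, Pb = 2525/11 - (2/11)Q and Ps = 43 + 0.125Q; the wedge Ps − Pb = 27 gives 43 + 0.125Q − (2525/11 - (2/11)Q) = 27, so Q' = 696.
Then Pb = 2525/11 − (2/11)·696 = 103 and Ps = 43 + 0.125·696 = 130.

Q' = 696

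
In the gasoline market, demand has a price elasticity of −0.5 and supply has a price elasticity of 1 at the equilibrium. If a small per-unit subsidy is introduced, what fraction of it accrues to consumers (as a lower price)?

For a small subsidy around the equilibrium, the benefit split depends on the relative slopes, which at a point are proportional to the elasticities.
Buyer share = εs/(εs + |εd|) = 1/(1 + 0.5) = 2/3; seller share = |εd|/(εs + |εd|) = 1/3.

Consumer share = 2/3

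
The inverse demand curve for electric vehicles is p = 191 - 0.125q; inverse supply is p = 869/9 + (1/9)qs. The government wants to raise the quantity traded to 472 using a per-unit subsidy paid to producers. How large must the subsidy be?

Required subsidy s = 17 per unit

At q = 472, from the demand curve buyers pay pb = 191 − 0.125·472 = 132; from the supply curve sellers need ps = 869/9 + (1/9)·472 = 149.
The subsidy must fill the gap: s = ps − pb = 149 − 132 = 17.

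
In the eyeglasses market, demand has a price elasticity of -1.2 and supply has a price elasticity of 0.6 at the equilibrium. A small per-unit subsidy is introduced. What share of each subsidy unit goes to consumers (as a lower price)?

For a small subsidy around the equilibrium, the benefit split depends on the relative slopes, which at a point are proportional to the elasticities.
Buyer share = εs/(εs + |εd|) = 0.6/(0.6 + 1.2) = 1/3; seller share = |εd|/(εs + |εd|) = 2/3.

Consumer share = 1/3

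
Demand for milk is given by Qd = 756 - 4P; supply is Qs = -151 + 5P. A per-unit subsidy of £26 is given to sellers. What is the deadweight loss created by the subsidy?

Pre-subsidy: 756 - 4P = -151 + 5P gives P* = 907/9, Q* = 3176/9.
With the subsidy, sellers receive Ps = Pb + 26 for each unit, where Pb is the price buyers pay.
Supply in terms of Pb becomes Qs = -151 + 5(Pb + 26) = -21 + 5Pb. Setting this equal to demand: 756 - 4Pb = -21 + 5Pb, so Pb = 259/3.
Sellers receive Ps = 259/3 + 26 = 337/3; Q' = 756 − 4·(259/3) = 1232/3.
The subsidy expands output by 1232/3 − 3176/9 = 520/9 past the efficient level; on those units the gap between marginal cost and willingness to pay runs from 0 up to 26.
DWL = ½ × 26 × 520/9 = 6760/9.

Deadweight loss = 6760/9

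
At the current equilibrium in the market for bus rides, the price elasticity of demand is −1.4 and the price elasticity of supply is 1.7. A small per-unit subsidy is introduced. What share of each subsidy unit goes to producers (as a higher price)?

Producer share = 14/31

For a small subsidy around the equilibrium, the benefit split depends on the relative slopes, which at a point are proportional to the elasticities.
Buyer share = εs/(εs + |εd|) = 1.7/(1.7 + 1.4) = 17/31; seller share = |εd|/(εs + |εd|) = 14/31.
So producers capture 14/31 of the subsidy.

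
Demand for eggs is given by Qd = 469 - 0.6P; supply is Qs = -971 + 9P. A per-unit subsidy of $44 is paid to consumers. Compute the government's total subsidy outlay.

Pre-subsidy: 469 - 0.6P = -971 + 9P gives P* = 150, Q* = 379.
With the rebate, buyers effectively pay Pb = Ps − 44, where Ps is the price sellers receive.
Demand in terms of Ps becomes Qd = 469 − 0.6(Ps − 44) = 495.4 - 0.6Ps. Setting this equal to supply: 495.4 - 0.6Ps = -971 + 9Ps, so Ps = 152.75.
Buyers pay Pb = 152.75 − 44 = 108.75; Q' = -971 + 9·152.75 = 403.75.
Government outlay = subsidy × quantity = 44 × 403.75 = 17765.

Government cost = $17765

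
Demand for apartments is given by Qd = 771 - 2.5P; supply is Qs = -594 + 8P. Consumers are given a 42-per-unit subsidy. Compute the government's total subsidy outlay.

Pre-subsidy: 771 - 2.5P = -594 + 8P gives P* = 130, Q* = 446.
With the rebate, buyers effectively pay Pb = Ps − 42, where Ps is the price sellers receive.
Demand in terms of Ps becomes Qd = 771 − 2.5(Ps − 42) = 876 - 2.5Ps. Setting this equal to supply: 876 - 2.5Ps = -594 + 8Ps, so Ps = 140.
Buyers pay Pb = 140 − 42 = 98; Q' = -594 + 8·140 = 526.
Government outlay = subsidy × quantity = 42 × 526 = 22092.

Government cost = 22092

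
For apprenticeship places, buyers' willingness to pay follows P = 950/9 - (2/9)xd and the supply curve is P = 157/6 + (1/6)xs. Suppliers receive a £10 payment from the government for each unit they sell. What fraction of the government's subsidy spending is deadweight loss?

DWL / government spending = 90/1609

Pre-subsidy: 950/9 - (2/9)x = 157/6 + (1/6)x gives x* = 1429/7 and P* = 1264/21.
With the subsidy, sellers receive Ps = Pb + 10 for each unit, where Pb is the price buyers pay.
On the curves, Pb = 950/9 - (2/9)x and Ps = 157/6 + (1/6)x; the wedge Ps − Pb = 10 gives 157/6 + (1/6)x − (950/9 - (2/9)x) = 10, so x' = 1609/7.
Then Pb = 950/9 − (2/9)·(1609/7) = 1144/21 and Ps = 157/6 + (1/6)·(1609/7) = 1354/21.
ΔCS = ½(1429/7 + 1609/7)(1264/21 − 1144/21) = 1240; ΔPS = ½(1429/7 + 1609/7)(1354/21 − 1264/21) = 930.
Government spending = 10 × 1609/7 = 16090/7.
DWL = ½ × 10 × (1609/7 − 1429/7) = 900/7; fraction = (900/7) / (16090/7) = 90/1609.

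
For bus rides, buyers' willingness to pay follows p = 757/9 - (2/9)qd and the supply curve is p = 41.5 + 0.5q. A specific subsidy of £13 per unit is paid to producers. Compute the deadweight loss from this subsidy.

Pre-subsidy: 757/9 - (2/9)q = 41.5 + 0.5q gives q* = 59 and p* = 71.
With the subsidy, sellers receive ps = pb + 13 for each unit, where pb is the price buyers pay.
On the curves, pb = 757/9 - (2/9)q and ps = 41.5 + 0.5q; the wedge ps − pb = 13 gives 41.5 + 0.5q − (757/9 - (2/9)q) = 13, so q' = 77.
Then pb = 757/9 − (2/9)·77 = 67 and ps = 41.5 + 0.5·77 = 80.
The subsidy expands output by 77 − 59 = 18 past the efficient level; on those units the gap between marginal cost and willingness to pay runs from 0 up to 13.
DWL = ½ × 13 × 18 = 117.

Deadweight loss = £117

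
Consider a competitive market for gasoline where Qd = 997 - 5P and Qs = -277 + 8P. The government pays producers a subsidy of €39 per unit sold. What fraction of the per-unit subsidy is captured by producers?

Pre-subsidy: 997 - 5P = -277 + 8P gives P* = 98, Q* = 507.
With the subsidy, sellers receive Ps = Pb + 39 for each unit, where Pb is the price buyers pay.
Supply in terms of Pb becomes Qs = -277 + 8(Pb + 39) = 35 + 8Pb. Setting this equal to demand: 997 - 5Pb = 35 + 8Pb, so Pb = 74.
Sellers receive Ps = 74 + 39 = 113; Q' = 997 − 5·74 = 627.
Buyers' price falls by P* − Pb = 98 − 74 = 24; sellers' price rises by Ps − P* = 113 − 98 = 15.
So producers capture 15/39 = 5/13 of each unit of subsidy.

Producer share = 5/13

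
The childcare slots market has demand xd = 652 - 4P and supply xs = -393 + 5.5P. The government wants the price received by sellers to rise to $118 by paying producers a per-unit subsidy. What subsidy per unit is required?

At a seller price of 118, quantity supplied is -393 + 5.5·118 = 256.
Buyers absorb 256 only when they pay Pb with 652 − 4·Pb = 256, i.e. Pb = 99.
s = Ps − Pb = 118 − 99 = 19.

Required subsidy s = $19 per unit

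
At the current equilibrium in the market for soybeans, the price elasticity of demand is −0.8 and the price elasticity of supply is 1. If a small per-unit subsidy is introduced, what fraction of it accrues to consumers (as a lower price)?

For a small subsidy around the equilibrium, the benefit split depends on the relative slopes, which at a point are proportional to the elasticities.
Buyer share = εs/(εs + |εd|) = 1/(1 + 0.8) = 5/9; seller share = |εd|/(εs + |εd|) = 4/9.

Consumer share = 5/9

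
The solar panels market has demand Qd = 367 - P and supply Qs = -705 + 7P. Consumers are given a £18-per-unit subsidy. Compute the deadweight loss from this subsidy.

Deadweight loss = £141.75

Pre-subsidy: 367 - P = -705 + 7P gives P* = 134, Q* = 233.
With the rebate, buyers effectively pay Pb = Ps − 18, where Ps is the price sellers receive.
Demand in terms of Ps becomes Qd = 367 − 1(Ps − 18) = 385 - Ps. Setting this equal to supply: 385 - Ps = -705 + 7Ps, so Ps = 136.25.
Buyers pay Pb = 136.25 − 18 = 118.25; Q' = -705 + 7·136.25 = 248.75.
The subsidy expands output by 248.75 − 233 = 15.75 past the efficient level; on those units the gap between marginal cost and willingness to pay runs from 0 up to 18.
DWL = ½ × 18 × 15.75 = 141.75.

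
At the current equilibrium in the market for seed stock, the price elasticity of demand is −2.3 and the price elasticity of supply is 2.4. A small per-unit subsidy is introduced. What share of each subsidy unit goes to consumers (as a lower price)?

For a small subsidy around the equilibrium, the benefit split depends on the relative slopes, which at a point are proportional to the elasticities.
Buyer share = εs/(εs + |εd|) = 2.4/(2.4 + 2.3) = 24/47; seller share = |εd|/(εs + |εd|) = 23/47.

Consumer share = 24/47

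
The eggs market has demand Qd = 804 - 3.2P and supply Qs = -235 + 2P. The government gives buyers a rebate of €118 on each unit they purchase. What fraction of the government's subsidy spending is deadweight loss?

DWL / government spending = 236/1007

Pre-subsidy: 804 - 3.2P = -235 + 2P gives P* = 5195/26, Q* = 2140/13.
With the rebate, buyers effectively pay Pb = Ps − 118, where Ps is the price sellers receive.
Demand in terms of Ps becomes Qd = 804 − 3.2(Ps − 118) = 1181.6 - 3.2Ps. Setting this equal to supply: 1181.6 - 3.2Ps = -235 + 2Ps, so Ps = 7083/26.
Buyers pay Pb = 7083/26 − 118 = 4015/26; Q' = -235 + 2·(7083/26) = 4028/13.
ΔCS = ½(2140/13 + 4028/13)(5195/26 − 4015/26) = 1819560/169; ΔPS = ½(2140/13 + 4028/13)(7083/26 − 5195/26) = 2911296/169.
Government spending = 118 × 4028/13 = 475304/13.
DWL = ½ × 118 × (4028/13 − 2140/13) = 111392/13; fraction = (111392/13) / (475304/13) = 236/1007.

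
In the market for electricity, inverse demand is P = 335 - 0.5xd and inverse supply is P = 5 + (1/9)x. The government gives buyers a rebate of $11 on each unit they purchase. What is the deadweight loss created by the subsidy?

Deadweight loss = $99

Pre-subsidy: 335 - 0.5x = 5 + (1/9)x gives x* = 540 and P* = 65.
With the rebate, buyers effectively pay Pb = Ps − 11, where Ps is the price sellers receive.
On the curves, Pb = 335 - 0.5x and Ps = 5 + (1/9)x; the wedge Ps − Pb = 11 gives 5 + (1/9)x − (335 - 0.5x) = 11, so x' = 558.
Then Pb = 335 − 0.5·558 = 56 and Ps = 5 + (1/9)·558 = 67.
The subsidy expands output by 558 − 540 = 18 past the efficient level; on those units the gap between marginal cost and willingness to pay runs from 0 up to 11.
DWL = ½ × 11 × 18 = 99.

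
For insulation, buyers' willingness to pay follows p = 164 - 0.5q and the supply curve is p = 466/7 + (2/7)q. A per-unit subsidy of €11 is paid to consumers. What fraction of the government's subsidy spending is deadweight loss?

Pre-subsidy: 164 - 0.5q = 466/7 + (2/7)q gives q* = 124 and p* = 102.
With the rebate, buyers effectively pay pb = ps − 11, where ps is the price sellers receive.
On the curves, pb = 164 - 0.5q and ps = 466/7 + (2/7)q; the wedge ps − pb = 11 gives 466/7 + (2/7)q − (164 - 0.5q) = 11, so q' = 138.
Then pb = 164 − 0.5·138 = 95 and ps = 466/7 + (2/7)·138 = 106.
ΔCS = ½(124 + 138)(102 − 95) = 917; ΔPS = ½(124 + 138)(106 − 102) = 524.
Government spending = 11 × 138 = 1518.
DWL = ½ × 11 × (138 − 124) = 77; fraction = 77 / 1518 = 7/138.

DWL / government spending = 7/138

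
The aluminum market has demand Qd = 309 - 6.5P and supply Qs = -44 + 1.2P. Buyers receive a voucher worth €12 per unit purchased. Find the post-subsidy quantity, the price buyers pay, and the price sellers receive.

Pre-subsidy: 309 - 6.5P = -44 + 1.2P gives P* = 3530/77, Q* = 848/77.
With the rebate, buyers effectively pay Pb = Ps − 12, where Ps is the price sellers receive.
Demand in terms of Ps becomes Qd = 309 − 6.5(Ps − 12) = 387 - 6.5Ps. Setting this equal to supply: 387 - 6.5Ps = -44 + 1.2Ps, so Ps = 4310/77.
Buyers pay Pb = 4310/77 − 12 = 3386/77; Q' = -44 + 1.2·(4310/77) = 1784/77.

Q' = 1784/77; buyers pay 3386/77; sellers receive 4310/77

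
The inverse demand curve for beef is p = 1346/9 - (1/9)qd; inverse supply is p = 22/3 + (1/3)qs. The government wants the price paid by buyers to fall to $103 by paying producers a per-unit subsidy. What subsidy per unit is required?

At a buyer price of 103, quantity demanded is 1346 − 9·103 = 419.
Sellers supply 419 only when they receive ps = 22/3 + (1/3)·419 = 147.
s = ps − pb = 147 − 103 = 44.

Required subsidy s = $44 per unit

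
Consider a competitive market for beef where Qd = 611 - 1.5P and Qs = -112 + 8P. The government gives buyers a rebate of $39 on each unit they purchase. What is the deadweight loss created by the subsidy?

Deadweight loss = 18252/19

Pre-subsidy: 611 - 1.5P = -112 + 8P gives P* = 1446/19, Q* = 9440/19.
With the rebate, buyers effectively pay Pb = Ps − 39, where Ps is the price sellers receive.
Demand in terms of Ps becomes Qd = 611 − 1.5(Ps − 39) = 669.5 - 1.5Ps. Setting this equal to supply: 669.5 - 1.5Ps = -112 + 8Ps, so Ps = 1563/19.
Buyers pay Pb = 1563/19 − 39 = 822/19; Q' = -112 + 8·(1563/19) = 10376/19.
The subsidy expands output by 10376/19 − 9440/19 = 936/19 past the efficient level; on those units the gap between marginal cost and willingness to pay runs from 0 up to 39.
DWL = ½ × 39 × 936/19 = 18252/19.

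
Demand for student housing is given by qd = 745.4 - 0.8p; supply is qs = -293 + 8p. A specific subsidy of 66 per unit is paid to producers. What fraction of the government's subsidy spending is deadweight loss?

DWL / government spending = 8/233

Pre-subsidy: 745.4 - 0.8p = -293 + 8p gives p* = 118, q* = 651.
With the subsidy, sellers receive ps = pb + 66 for each unit, where pb is the price buyers pay.
Supply in terms of pb becomes qs = -293 + 8(pb + 66) = 235 + 8pb. Setting this equal to demand: 745.4 - 0.8pb = 235 + 8pb, so pb = 58.
Sellers receive ps = 58 + 66 = 124; q' = 745.4 − 0.8·58 = 699.
ΔCS = ½(651 + 699)(118 − 58) = 40500; ΔPS = ½(651 + 699)(124 − 118) = 4050.
Government spending = 66 × 699 = 46134.
DWL = ½ × 66 × (699 − 651) = 1584; fraction = 1584 / 46134 = 8/233.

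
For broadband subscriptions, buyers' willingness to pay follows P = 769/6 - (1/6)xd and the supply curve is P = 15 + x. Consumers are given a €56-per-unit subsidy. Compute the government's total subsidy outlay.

Government cost = €8120

Pre-subsidy: 769/6 - (1/6)x = 15 + x gives x* = 97 and P* = 112.
With the rebate, buyers effectively pay Pb = Ps − 56, where Ps is the price sellers receive.
On the curves, Pb = 769/6 - (1/6)x and Ps = 15 + x; the wedge Ps − Pb = 56 gives 15 + x − (769/6 - (1/6)x) = 56, so x' = 145.
Then Pb = 769/6 − (1/6)·145 = 104 and Ps = 15 + 1·145 = 160.
Government outlay = subsidy × quantity = 56 × 145 = 8120.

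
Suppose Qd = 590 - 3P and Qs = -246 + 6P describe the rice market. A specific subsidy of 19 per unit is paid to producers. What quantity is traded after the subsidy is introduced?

Pre-subsidy: 590 - 3P = -246 + 6P gives P* = 836/9, Q* = 934/3.
With the subsidy, sellers receive Ps = Pb + 19 for each unit, where Pb is the price buyers pay.
Supply in terms of Pb becomes Qs = -246 + 6(Pb + 19) = -132 + 6Pb. Setting this equal to demand: 590 - 3Pb = -132 + 6Pb, so Pb = 722/9.
Sellers receive Ps = 722/9 + 19 = 893/9; Q' = 590 − 3·(722/9) = 1048/3.

Q' = 1048/3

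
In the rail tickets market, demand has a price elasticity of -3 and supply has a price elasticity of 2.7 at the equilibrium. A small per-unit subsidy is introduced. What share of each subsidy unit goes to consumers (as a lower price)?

Consumer share = 9/19

For a small subsidy around the equilibrium, the benefit split depends on the relative slopes, which at a point are proportional to the elasticities.
Buyer share = εs/(εs + |εd|) = 2.7/(2.7 + 3) = 9/19; seller share = |εd|/(εs + |εd|) = 10/19.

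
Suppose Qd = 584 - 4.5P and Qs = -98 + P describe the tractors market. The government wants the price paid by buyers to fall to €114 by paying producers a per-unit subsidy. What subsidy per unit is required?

At a buyer price of 114, quantity demanded is 584 − 4.5·114 = 71.
Sellers supply 71 only when they receive Ps with -98 + 1·Ps = 71, i.e. Ps = 169.
s = Ps − Pb = 169 − 114 = 55.

Required subsidy s = €55 per unit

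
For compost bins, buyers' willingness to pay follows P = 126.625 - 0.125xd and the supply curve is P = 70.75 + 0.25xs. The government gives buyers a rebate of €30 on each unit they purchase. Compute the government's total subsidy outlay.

Government cost = €6870

Pre-subsidy: 126.625 - 0.125x = 70.75 + 0.25x gives x* = 149 and P* = 108.
With the rebate, buyers effectively pay Pb = Ps − 30, where Ps is the price sellers receive.
On the curves, Pb = 126.625 - 0.125x and Ps = 70.75 + 0.25x; the wedge Ps − Pb = 30 gives 70.75 + 0.25x − (126.625 - 0.125x) = 30, so x' = 229.
Then Pb = 126.625 − 0.125·229 = 98 and Ps = 70.75 + 0.25·229 = 128.
Government outlay = subsidy × quantity = 30 × 229 = 6870.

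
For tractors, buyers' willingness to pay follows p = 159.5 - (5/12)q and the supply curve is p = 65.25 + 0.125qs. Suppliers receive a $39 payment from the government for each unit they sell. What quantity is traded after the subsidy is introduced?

q' = 246

Pre-subsidy: 159.5 - (5/12)q = 65.25 + 0.125q gives q* = 174 and p* = 87.
With the subsidy, sellers receive ps = pb + 39 for each unit, where pb is the price buyers pay.
On the curves, pb = 159.5 - (5/12)q and ps = 65.25 + 0.125q; the wedge ps − pb = 39 gives 65.25 + 0.125q − (159.5 - (5/12)q) = 39, so q' = 246.
Then pb = 159.5 − (5/12)·246 = 57 and ps = 65.25 + 0.125·246 = 96.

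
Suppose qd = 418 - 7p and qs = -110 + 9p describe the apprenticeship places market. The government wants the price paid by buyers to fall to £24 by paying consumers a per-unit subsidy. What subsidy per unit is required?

Required subsidy s = £16 per unit

At a buyer price of 24, quantity demanded is 418 − 7·24 = 250.
Sellers supply 250 only when they receive ps with -110 + 9·ps = 250, i.e. ps = 40.
s = ps − pb = 40 − 24 = 16.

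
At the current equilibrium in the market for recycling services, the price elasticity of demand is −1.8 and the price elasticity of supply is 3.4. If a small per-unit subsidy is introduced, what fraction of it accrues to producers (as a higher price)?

For a small subsidy around the equilibrium, the benefit split depends on the relative slopes, which at a point are proportional to the elasticities.
Buyer share = εs/(εs + |εd|) = 3.4/(3.4 + 1.8) = 17/26; seller share = |εd|/(εs + |εd|) = 9/26.
So producers capture 9/26 of the subsidy.

Producer share = 9/26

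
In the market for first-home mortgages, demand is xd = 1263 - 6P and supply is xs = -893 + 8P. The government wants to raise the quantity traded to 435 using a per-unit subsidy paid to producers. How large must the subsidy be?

At x = 435, invert demand for the buyer price: Pb = (1263 − 435)/6 = 138; invert supply for the seller price: Ps = (435 − (-893))/8 = 166.
The subsidy must fill the gap: s = Ps − Pb = 166 − 138 = 28.

Required subsidy s = 28 per unit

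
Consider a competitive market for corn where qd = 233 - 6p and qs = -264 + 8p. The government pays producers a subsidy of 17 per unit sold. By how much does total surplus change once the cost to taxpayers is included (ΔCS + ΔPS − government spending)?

Net change in total surplus = -3468/7

Pre-subsidy: 233 - 6p = -264 + 8p gives p* = 35.5, q* = 20.
With the subsidy, sellers receive ps = pb + 17 for each unit, where pb is the price buyers pay.
Supply in terms of pb becomes qs = -264 + 8(pb + 17) = -128 + 8pb. Setting this equal to demand: 233 - 6pb = -128 + 8pb, so pb = 361/14.
Sellers receive ps = 361/14 + 17 = 599/14; q' = 233 − 6·(361/14) = 548/7.
ΔCS = ½(20 + 548/7)(35.5 − 361/14) = 23392/49; ΔPS = ½(20 + 548/7)(599/14 − 35.5) = 17544/49.
Government spending = 17 × 548/7 = 9316/7.
Net change = 23392/49 + 17544/49 − 9316/7 = -3468/7. The loss equals the DWL triangle ½·17·408/7.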